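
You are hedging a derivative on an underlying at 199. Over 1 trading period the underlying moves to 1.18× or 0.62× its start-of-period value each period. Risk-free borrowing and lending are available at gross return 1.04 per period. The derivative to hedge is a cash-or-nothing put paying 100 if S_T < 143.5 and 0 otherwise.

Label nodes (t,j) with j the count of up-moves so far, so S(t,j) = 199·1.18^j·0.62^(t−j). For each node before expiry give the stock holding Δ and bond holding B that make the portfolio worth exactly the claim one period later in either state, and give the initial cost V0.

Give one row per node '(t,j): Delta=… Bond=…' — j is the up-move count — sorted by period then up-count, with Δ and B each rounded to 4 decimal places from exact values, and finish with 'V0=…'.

Under the risk-neutral measure, an up-move has probability p* = (R−d)/(u−d) = 0.7500 and values discount at R = 1.04.
Terminal payoffs: V(1,0)=100.0000, V(1,1)=0.0000
(0,0): S=199.0000. Δ = (V_up−V_dn)/(S_up−S_dn) = (0.0000−100.0000)/(234.8200−123.3800) = -0.8973. V = [p*·0.0000 + (1−p*)·100.0000]/1.04 = 24.0385. B = V − Δ·S = 202.6099.
Check: Δ(0,0)·S0 + B(0,0) = 24.0385 = V0.

(0,0): Delta=-0.8973 Bond=202.6099
V0=24.0385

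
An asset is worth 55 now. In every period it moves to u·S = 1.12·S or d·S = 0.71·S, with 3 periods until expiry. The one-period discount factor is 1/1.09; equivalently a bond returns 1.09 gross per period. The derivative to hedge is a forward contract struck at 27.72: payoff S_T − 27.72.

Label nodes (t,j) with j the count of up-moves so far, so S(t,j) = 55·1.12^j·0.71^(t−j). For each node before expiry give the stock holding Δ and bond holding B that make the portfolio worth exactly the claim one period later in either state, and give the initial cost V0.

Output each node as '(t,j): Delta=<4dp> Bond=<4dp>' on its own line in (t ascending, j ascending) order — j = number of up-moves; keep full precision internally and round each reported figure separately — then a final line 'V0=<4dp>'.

Under the risk-neutral measure, an up-move has probability p* = (R−d)/(u−d) = 0.9268 and values discount at R = 1.09.
Terminal payoffs: V(3,0)=-8.0349, V(3,1)=3.3326, V(3,2)=21.2643, V(3,3)=49.5510
(2,0): S=27.7255. Δ = (V_up−V_dn)/(S_up−S_dn) = (3.3326−-8.0349)/(31.0526−19.6851) = 1.0000. V = [p*·3.3326 + (1−p*)·-8.0349]/1.09 = 2.2943. B = V − Δ·S = -25.4312.
(2,1): S=43.7360. Δ = (V_up−V_dn)/(S_up−S_dn) = (21.2643−3.3326)/(48.9843−31.0526) = 1.0000. V = [p*·21.2643 + (1−p*)·3.3326]/1.09 = 18.3048. B = V − Δ·S = -25.4312.
(2,2): S=68.9920. Δ = (V_up−V_dn)/(S_up−S_dn) = (49.5510−21.2643)/(77.2710−48.9843) = 1.0000. V = [p*·49.5510 + (1−p*)·21.2643]/1.09 = 43.5608. B = V − Δ·S = -25.4312.
(1,0): S=39.0500. Δ = (V_up−V_dn)/(S_up−S_dn) = (18.3048−2.2943)/(43.7360−27.7255) = 1.0000. V = [p*·18.3048 + (1−p*)·2.2943]/1.09 = 15.7186. B = V − Δ·S = -23.3314.
(1,1): S=61.6000. Δ = (V_up−V_dn)/(S_up−S_dn) = (43.5608−18.3048)/(68.9920−43.7360) = 1.0000. V = [p*·43.5608 + (1−p*)·18.3048]/1.09 = 38.2686. B = V − Δ·S = -23.3314.
(0,0): S=55.0000. Δ = (V_up−V_dn)/(S_up−S_dn) = (38.2686−15.7186)/(61.6000−39.0500) = 1.0000. V = [p*·38.2686 + (1−p*)·15.7186]/1.09 = 33.5951. B = V − Δ·S = -21.4049.
Check: Δ(0,0)·S0 + B(0,0) = 33.5951 = V0.

(0,0): Delta=1.0000 Bond=-21.4049
(1,0): Delta=1.0000 Bond=-23.3314
(1,1): Delta=1.0000 Bond=-23.3314
(2,0): Delta=1.0000 Bond=-25.4312
(2,1): Delta=1.0000 Bond=-25.4312
(2,2): Delta=1.0000 Bond=-25.4312
V0=33.5951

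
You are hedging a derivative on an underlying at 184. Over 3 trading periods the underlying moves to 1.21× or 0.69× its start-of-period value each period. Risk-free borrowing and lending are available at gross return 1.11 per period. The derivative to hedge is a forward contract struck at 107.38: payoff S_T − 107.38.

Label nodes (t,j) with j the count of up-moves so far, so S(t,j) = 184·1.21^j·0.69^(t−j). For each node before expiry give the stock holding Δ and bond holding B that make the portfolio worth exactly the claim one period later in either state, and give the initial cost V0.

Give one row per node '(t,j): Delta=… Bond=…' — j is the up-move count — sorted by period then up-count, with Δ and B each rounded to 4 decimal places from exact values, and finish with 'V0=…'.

Since d<R<u, set p* = (R−d)/(u−d) = 0.8077; price each node as the discounted p*-expectation of its children.
Terminal payoffs: V(3,0)=-46.9343, V(3,1)=-1.3811, V(3,2)=78.5021, V(3,3)=218.5872
Node (2,0) S=87.6024: V=(p*·-1.3811+(1−p*)·-46.9343)/1.11=-9.1363; Δ=(-1.3811−-46.9343)/(105.9989−60.4457)=1.0000; B=V−Δ·S=-96.7387
Node (2,1) S=153.6216: V=(p*·78.5021+(1−p*)·-1.3811)/1.11=56.8829; Δ=(78.5021−-1.3811)/(185.8821−105.9989)=1.0000; B=V−Δ·S=-96.7387
Node (2,2) S=269.3944: V=(p*·218.5872+(1−p*)·78.5021)/1.11=172.6557; Δ=(218.5872−78.5021)/(325.9672−185.8821)=1.0000; B=V−Δ·S=-96.7387
Node (1,0) S=126.9600: V=(p*·56.8829+(1−p*)·-9.1363)/1.11=39.8080; Δ=(56.8829−-9.1363)/(153.6216−87.6024)=1.0000; B=V−Δ·S=-87.1520
Node (1,1) S=222.6400: V=(p*·172.6557+(1−p*)·56.8829)/1.11=135.4880; Δ=(172.6557−56.8829)/(269.3944−153.6216)=1.0000; B=V−Δ·S=-87.1520
Node (0,0) S=184.0000: V=(p*·135.4880+(1−p*)·39.8080)/1.11=105.4847; Δ=(135.4880−39.8080)/(222.6400−126.9600)=1.0000; B=V−Δ·S=-78.5153
Check: Δ(0,0)·S0 + B(0,0) = 105.4847 = V0.

(0,0): Delta=1.0000 Bond=-78.5153
(1,0): Delta=1.0000 Bond=-87.1520
(1,1): Delta=1.0000 Bond=-87.1520
(2,0): Delta=1.0000 Bond=-96.7387
(2,1): Delta=1.0000 Bond=-96.7387
(2,2): Delta=1.0000 Bond=-96.7387
V0=105.4847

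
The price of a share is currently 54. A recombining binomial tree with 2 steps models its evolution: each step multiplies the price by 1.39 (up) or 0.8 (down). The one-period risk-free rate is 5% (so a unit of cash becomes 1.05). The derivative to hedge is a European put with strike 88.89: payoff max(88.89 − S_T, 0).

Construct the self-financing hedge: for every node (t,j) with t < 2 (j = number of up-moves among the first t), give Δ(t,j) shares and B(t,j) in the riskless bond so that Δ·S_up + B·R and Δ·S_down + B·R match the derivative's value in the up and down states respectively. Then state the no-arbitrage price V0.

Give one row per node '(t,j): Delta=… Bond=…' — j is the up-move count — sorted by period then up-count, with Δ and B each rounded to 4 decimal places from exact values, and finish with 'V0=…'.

(0,0): Delta=-0.8044 Bond=72.5778
(1,0): Delta=-1.0000 Bond=84.6571
(1,1): Delta=-0.6513 Bond=64.7141
V0=29.1409

The replicating-portfolio and risk-neutral prices coincide; use p* = (1.05−0.8)/(1.39−0.8) = 0.4237 for the latter.
Terminal payoffs: V(2,0)=54.3300, V(2,1)=28.8420, V(2,2)=0.0000
  t=1,j=0: stock 43.2000 → up 60.0480 (V=28.8420), down 34.5600 (V=54.3300). Price 41.4571; hedge Δ=-1.0000, bond B=84.6571.
  t=1,j=1: stock 75.0600 → up 104.3334 (V=0.0000), down 60.0480 (V=28.8420). Price 15.8293; hedge Δ=-0.6513, bond B=64.7141.
  t=0,j=0: stock 54.0000 → up 75.0600 (V=15.8293), down 43.2000 (V=41.4571). Price 29.1409; hedge Δ=-0.8044, bond B=72.5778.
Check: Δ(0,0)·S0 + B(0,0) = 29.1409 = V0.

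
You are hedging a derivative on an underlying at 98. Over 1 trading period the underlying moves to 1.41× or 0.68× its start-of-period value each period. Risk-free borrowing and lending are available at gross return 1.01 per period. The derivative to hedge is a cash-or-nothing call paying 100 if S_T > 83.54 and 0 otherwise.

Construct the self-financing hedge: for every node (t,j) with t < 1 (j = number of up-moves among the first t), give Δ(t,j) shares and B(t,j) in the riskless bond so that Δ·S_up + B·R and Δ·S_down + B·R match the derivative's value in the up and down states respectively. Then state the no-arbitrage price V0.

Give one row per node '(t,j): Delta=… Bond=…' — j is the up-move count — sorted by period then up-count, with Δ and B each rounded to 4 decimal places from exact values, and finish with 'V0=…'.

Since d<R<u, set p* = (R−d)/(u−d) = 0.4521; price each node as the discounted p*-expectation of its children.
Payoff layer (t=1): V(1,0)=0.0000, V(1,1)=100.0000
(0,0): S=98.0000. Δ = (V_up−V_dn)/(S_up−S_dn) = (100.0000−0.0000)/(138.1800−66.6400) = 1.3978. V = [p*·100.0000 + (1−p*)·0.0000]/1.01 = 44.7579. B = V − Δ·S = -92.2284.
Root portfolio cost Δ·98+B reproduces V0=44.7579.

(0,0): Delta=1.3978 Bond=-92.2284
V0=44.7579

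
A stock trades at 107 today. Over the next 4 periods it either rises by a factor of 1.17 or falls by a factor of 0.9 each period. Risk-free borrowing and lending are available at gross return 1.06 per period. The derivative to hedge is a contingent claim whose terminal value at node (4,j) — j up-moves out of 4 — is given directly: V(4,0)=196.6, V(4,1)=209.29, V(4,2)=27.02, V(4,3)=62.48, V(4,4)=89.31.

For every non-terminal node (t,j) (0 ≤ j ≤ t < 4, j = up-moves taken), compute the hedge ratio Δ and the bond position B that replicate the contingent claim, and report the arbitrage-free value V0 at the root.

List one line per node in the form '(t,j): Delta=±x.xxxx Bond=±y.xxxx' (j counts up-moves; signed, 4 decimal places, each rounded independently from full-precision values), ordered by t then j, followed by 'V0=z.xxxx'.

Since d<R<u, set p* = (R−d)/(u−d) = 0.5926; price each node as the discounted p*-expectation of its children.
Terminal values V(4,·): V(4,0)=196.6000, V(4,1)=209.2900, V(4,2)=27.0200, V(4,3)=62.4800, V(4,4)=89.3100
  t=3,j=0: stock 78.0030 → up 91.2635 (V=209.2900), down 70.2027 (V=196.6000). Price 192.5660; hedge Δ=0.6025, bond B=145.5660.
  t=3,j=1: stock 101.4039 → up 118.6426 (V=27.0200), down 91.2635 (V=209.2900). Price 95.5454; hedge Δ=-6.6573, bond B=770.6195.
  t=3,j=2: stock 131.8251 → up 154.2353 (V=62.4800), down 118.6426 (V=27.0200). Price 45.3145; hedge Δ=0.9963, bond B=-86.0189.
  t=3,j=3: stock 171.3726 → up 200.5059 (V=89.3100), down 154.2353 (V=62.4800). Price 73.9427; hedge Δ=0.5798, bond B=-25.4277.
  t=2,j=0: stock 86.6700 → up 101.4039 (V=95.5454), down 78.0030 (V=192.5660). Price 127.4267; hedge Δ=-4.1460, bond B=486.7623.
  t=2,j=1: stock 112.6710 → up 131.8251 (V=45.3145), down 101.4039 (V=95.5454). Price 62.0556; hedge Δ=-1.6512, bond B=248.0962.
  t=2,j=2: stock 146.4723 → up 171.3726 (V=73.9427), down 131.8251 (V=45.3145). Price 58.7541; hedge Δ=0.7239, bond B=-47.2764.
  t=1,j=0: stock 96.3000 → up 112.6710 (V=62.0556), down 86.6700 (V=127.4267). Price 83.6682; hedge Δ=-2.5142, bond B=325.7835.
  t=1,j=1: stock 125.1900 → up 146.4723 (V=58.7541), down 112.6710 (V=62.0556). Price 56.6973; hedge Δ=-0.0977, bond B=68.9251.
  t=0,j=0: stock 107.0000 → up 125.1900 (V=56.6973), down 96.3000 (V=83.6682). Price 63.8542; hedge Δ=-0.9336, bond B=163.7463.
Root portfolio cost Δ·107+B reproduces V0=63.8542.

(0,0): Delta=-0.9336 Bond=163.7463
(1,0): Delta=-2.5142 Bond=325.7835
(1,1): Delta=-0.0977 Bond=68.9251
(2,0): Delta=-4.1460 Bond=486.7623
(2,1): Delta=-1.6512 Bond=248.0962
(2,2): Delta=0.7239 Bond=-47.2764
(3,0): Delta=0.6025 Bond=145.5660
(3,1): Delta=-6.6573 Bond=770.6195
(3,2): Delta=0.9963 Bond=-86.0189
(3,3): Delta=0.5798 Bond=-25.4277
V0=63.8542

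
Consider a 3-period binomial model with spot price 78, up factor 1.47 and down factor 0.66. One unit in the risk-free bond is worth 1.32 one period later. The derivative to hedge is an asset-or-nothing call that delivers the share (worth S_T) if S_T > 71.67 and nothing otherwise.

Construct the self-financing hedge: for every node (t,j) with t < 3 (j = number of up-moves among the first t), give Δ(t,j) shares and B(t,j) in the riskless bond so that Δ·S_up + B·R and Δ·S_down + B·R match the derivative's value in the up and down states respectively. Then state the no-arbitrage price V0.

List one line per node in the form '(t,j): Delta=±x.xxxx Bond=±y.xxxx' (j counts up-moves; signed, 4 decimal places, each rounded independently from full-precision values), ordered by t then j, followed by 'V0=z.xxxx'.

No-arbitrage ⇒ martingale measure with p* = (R−d)/(u−d) = 0.8148.
At expiry t=3: V(3,0)=0.0000, V(3,1)=0.0000, V(3,2)=111.2431, V(3,3)=247.7688
(2,0): S=33.9768. Δ = (V_up−V_dn)/(S_up−S_dn) = (0.0000−0.0000)/(49.9459−22.4247) = 0.0000. V = [p*·0.0000 + (1−p*)·0.0000]/1.32 = 0.0000. B = V − Δ·S = 0.0000.
(2,1): S=75.6756. Δ = (V_up−V_dn)/(S_up−S_dn) = (111.2431−0.0000)/(111.2431−49.9459) = 1.8148. V = [p*·111.2431 + (1−p*)·0.0000]/1.32 = 68.6686. B = V − Δ·S = -68.6686.
(2,2): S=168.5502. Δ = (V_up−V_dn)/(S_up−S_dn) = (247.7688−111.2431)/(247.7688−111.2431) = 1.0000. V = [p*·247.7688 + (1−p*)·111.2431]/1.32 = 168.5502. B = V − Δ·S = 0.0000.
(1,0): S=51.4800. Δ = (V_up−V_dn)/(S_up−S_dn) = (68.6686−0.0000)/(75.6756−33.9768) = 1.6468. V = [p*·68.6686 + (1−p*)·0.0000]/1.32 = 42.3880. B = V − Δ·S = -42.3880.
(1,1): S=114.6600. Δ = (V_up−V_dn)/(S_up−S_dn) = (168.5502−68.6686)/(168.5502−75.6756) = 1.0754. V = [p*·168.5502 + (1−p*)·68.6686]/1.32 = 113.6770. B = V − Δ·S = -9.6336.
(0,0): S=78.0000. Δ = (V_up−V_dn)/(S_up−S_dn) = (113.6770−42.3880)/(114.6600−51.4800) = 1.1283. V = [p*·113.6770 + (1−p*)·42.3880]/1.32 = 76.1177. B = V − Δ·S = -11.8934.
Each (Δ,B) replicates both successor values, so the strategy is self-financing and V0 is arbitrage-free.

(0,0): Delta=1.1283 Bond=-11.8934
(1,0): Delta=1.6468 Bond=-42.3880
(1,1): Delta=1.0754 Bond=-9.6336
(2,0): Delta=0.0000 Bond=0.0000
(2,1): Delta=1.8148 Bond=-68.6686
(2,2): Delta=1.0000 Bond=0.0000
V0=76.1177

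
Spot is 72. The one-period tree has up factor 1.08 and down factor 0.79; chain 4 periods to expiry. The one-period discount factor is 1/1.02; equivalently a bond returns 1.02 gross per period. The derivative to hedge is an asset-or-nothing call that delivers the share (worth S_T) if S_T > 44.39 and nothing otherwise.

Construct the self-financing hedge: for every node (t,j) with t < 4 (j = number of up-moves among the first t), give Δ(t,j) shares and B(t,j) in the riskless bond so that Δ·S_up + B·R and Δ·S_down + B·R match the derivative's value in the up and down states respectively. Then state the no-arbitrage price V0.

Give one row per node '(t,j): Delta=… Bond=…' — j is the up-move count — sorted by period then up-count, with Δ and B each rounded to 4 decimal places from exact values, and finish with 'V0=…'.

(0,0): Delta=1.1721 Bond=-13.4345
(1,0): Delta=1.7075 Bond=-44.1546
(1,1): Delta=1.0700 Bond=-5.7593
(2,0): Delta=3.1274 Bond=-108.8411
(2,1): Delta=1.4365 Bond=-28.3933
(2,2): Delta=1.0000 Bond=0.0000
(3,0): Delta=0.0000 Bond=0.0000
(3,1): Delta=3.7241 Bond=-139.9791
(3,2): Delta=1.0000 Bond=0.0000
(3,3): Delta=1.0000 Bond=0.0000
V0=70.9574

Since d<R<u, set p* = (R−d)/(u−d) = 0.7931; price each node as the discounted p*-expectation of its children.
Payoff layer (t=4): V(4,0)=0.0000, V(4,1)=0.0000, V(4,2)=52.4124, V(4,3)=71.6524, V(4,4)=97.9552
  t=3,j=0: stock 35.4988 → up 38.3387 (V=0.0000), down 28.0441 (V=0.0000). Price 0.0000; hedge Δ=0.0000, bond B=0.0000.
  t=3,j=1: stock 48.5300 → up 52.4124 (V=52.4124), down 38.3387 (V=0.0000). Price 40.7534; hedge Δ=3.7241, bond B=-139.9791.
  t=3,j=2: stock 66.3448 → up 71.6524 (V=71.6524), down 52.4124 (V=52.4124). Price 66.3448; hedge Δ=1.0000, bond B=0.0000.
  t=3,j=3: stock 90.6993 → up 97.9552 (V=97.9552), down 71.6524 (V=71.6524). Price 90.6993; hedge Δ=1.0000, bond B=0.0000.
  t=2,j=0: stock 44.9352 → up 48.5300 (V=40.7534), down 35.4988 (V=0.0000). Price 31.6879; hedge Δ=3.1274, bond B=-108.8411.
  t=2,j=1: stock 61.4304 → up 66.3448 (V=66.3448), down 48.5300 (V=40.7534). Price 59.8530; hedge Δ=1.4365, bond B=-28.3933.
  t=2,j=2: stock 83.9808 → up 90.6993 (V=90.6993), down 66.3448 (V=66.3448). Price 83.9808; hedge Δ=1.0000, bond B=0.0000.
  t=1,j=0: stock 56.8800 → up 61.4304 (V=59.8530), down 44.9352 (V=31.6879). Price 52.9664; hedge Δ=1.7075, bond B=-44.1546.
  t=1,j=1: stock 77.7600 → up 83.9808 (V=83.9808), down 61.4304 (V=59.8530). Price 77.4400; hedge Δ=1.0700, bond B=-5.7593.
  t=0,j=0: stock 72.0000 → up 77.7600 (V=77.4400), down 56.8800 (V=52.9664). Price 70.9574; hedge Δ=1.1721, bond B=-13.4345.
Root portfolio cost Δ·72+B reproduces V0=70.9574.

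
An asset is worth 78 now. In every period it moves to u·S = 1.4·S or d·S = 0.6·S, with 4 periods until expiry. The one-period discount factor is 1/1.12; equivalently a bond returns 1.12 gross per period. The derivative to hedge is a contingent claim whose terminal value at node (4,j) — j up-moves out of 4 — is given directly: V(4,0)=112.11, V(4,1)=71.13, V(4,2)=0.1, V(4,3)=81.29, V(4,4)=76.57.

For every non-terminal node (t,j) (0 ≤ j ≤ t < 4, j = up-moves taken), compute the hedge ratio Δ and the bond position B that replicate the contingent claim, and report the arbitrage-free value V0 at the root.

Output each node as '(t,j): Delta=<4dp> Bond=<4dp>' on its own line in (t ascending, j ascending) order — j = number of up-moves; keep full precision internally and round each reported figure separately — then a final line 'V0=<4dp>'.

The replicating-portfolio and risk-neutral prices coincide; use p* = (1.12−0.6)/(1.4−0.6) = 0.6500 for the latter.
Terminal values V(4,·): V(4,0)=112.1100, V(4,1)=71.1300, V(4,2)=0.1000, V(4,3)=81.2900, V(4,4)=76.5700
  t=3,j=0: stock 16.8480 → up 23.5872 (V=71.1300), down 10.1088 (V=112.1100). Price 76.3152; hedge Δ=-3.0404, bond B=127.5402.
  t=3,j=1: stock 39.3120 → up 55.0368 (V=0.1000), down 23.5872 (V=71.1300). Price 22.2862; hedge Δ=-2.2585, bond B=111.0737.
  t=3,j=2: stock 91.7280 → up 128.4192 (V=81.2900), down 55.0368 (V=0.1000). Price 47.2085; hedge Δ=1.1064, bond B=-54.2790.
  t=3,j=3: stock 214.0320 → up 299.6448 (V=76.5700), down 128.4192 (V=81.2900). Price 69.8411; hedge Δ=-0.0276, bond B=75.7411.
  t=2,j=0: stock 28.0800 → up 39.3120 (V=22.2862), down 16.8480 (V=76.3152). Price 36.7824; hedge Δ=-2.4051, bond B=104.3187.
  t=2,j=1: stock 65.5200 → up 91.7280 (V=47.2085), down 39.3120 (V=22.2862). Price 34.3622; hedge Δ=0.4755, bond B=3.2093.
  t=2,j=2: stock 152.8800 → up 214.0320 (V=69.8411), down 91.7280 (V=47.2085). Price 55.2854; hedge Δ=0.1851, bond B=26.9947.
  t=1,j=0: stock 46.8000 → up 65.5200 (V=34.3622), down 28.0800 (V=36.7824). Price 31.4369; hedge Δ=-0.0646, bond B=34.4621.
  t=1,j=1: stock 109.2000 → up 152.8800 (V=55.2854), down 65.5200 (V=34.3622). Price 42.8235; hedge Δ=0.2395, bond B=16.6695.
  t=0,j=0: stock 78.0000 → up 109.2000 (V=42.8235), down 46.8000 (V=31.4369). Price 34.6769; hedge Δ=0.1825, bond B=20.4437.
Root portfolio cost Δ·78+B reproduces V0=34.6769.

(0,0): Delta=0.1825 Bond=20.4437
(1,0): Delta=-0.0646 Bond=34.4621
(1,1): Delta=0.2395 Bond=16.6695
(2,0): Delta=-2.4051 Bond=104.3187
(2,1): Delta=0.4755 Bond=3.2093
(2,2): Delta=0.1851 Bond=26.9947
(3,0): Delta=-3.0404 Bond=127.5402
(3,1): Delta=-2.2585 Bond=111.0737
(3,2): Delta=1.1064 Bond=-54.2790
(3,3): Delta=-0.0276 Bond=75.7411
V0=34.6769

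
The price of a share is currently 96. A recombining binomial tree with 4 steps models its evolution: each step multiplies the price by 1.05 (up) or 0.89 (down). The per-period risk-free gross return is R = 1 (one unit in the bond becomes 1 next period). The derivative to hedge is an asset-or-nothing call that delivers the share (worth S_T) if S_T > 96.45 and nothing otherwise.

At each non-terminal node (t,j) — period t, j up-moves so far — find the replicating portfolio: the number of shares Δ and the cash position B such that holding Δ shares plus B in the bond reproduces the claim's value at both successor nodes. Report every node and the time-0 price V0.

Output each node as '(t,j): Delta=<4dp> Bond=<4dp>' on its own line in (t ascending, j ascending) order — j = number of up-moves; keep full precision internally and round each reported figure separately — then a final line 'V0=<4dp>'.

Under the risk-neutral measure, an up-move has probability p* = (R−d)/(u−d) = 0.6875 and values discount at R = 1.
Terminal values V(4,·): V(4,0)=0.0000, V(4,1)=0.0000, V(4,2)=0.0000, V(4,3)=98.9075, V(4,4)=116.6886
Node (3,0) S=67.6770: V=(p*·0.0000+(1−p*)·0.0000)/1=0.0000; Δ=(0.0000−0.0000)/(71.0609−60.2326)=0.0000; B=V−Δ·S=0.0000
Node (3,1) S=79.8437: V=(p*·0.0000+(1−p*)·0.0000)/1=0.0000; Δ=(0.0000−0.0000)/(83.8359−71.0609)=0.0000; B=V−Δ·S=0.0000
Node (3,2) S=94.1976: V=(p*·98.9075+(1−p*)·0.0000)/1=67.9989; Δ=(98.9075−0.0000)/(98.9075−83.8359)=6.5625; B=V−Δ·S=-550.1729
Node (3,3) S=111.1320: V=(p*·116.6886+(1−p*)·98.9075)/1=111.1320; Δ=(116.6886−98.9075)/(116.6886−98.9075)=1.0000; B=V−Δ·S=0.0000
Node (2,0) S=76.0416: V=(p*·0.0000+(1−p*)·0.0000)/1=0.0000; Δ=(0.0000−0.0000)/(79.8437−67.6770)=0.0000; B=V−Δ·S=0.0000
Node (2,1) S=89.7120: V=(p*·67.9989+(1−p*)·0.0000)/1=46.7492; Δ=(67.9989−0.0000)/(94.1976−79.8437)=4.7373; B=V−Δ·S=-378.2438
Node (2,2) S=105.8400: V=(p*·111.1320+(1−p*)·67.9989)/1=97.6529; Δ=(111.1320−67.9989)/(111.1320−94.1976)=2.5471; B=V−Δ·S=-171.9290
Node (1,0) S=85.4400: V=(p*·46.7492+(1−p*)·0.0000)/1=32.1401; Δ=(46.7492−0.0000)/(89.7120−76.0416)=3.4197; B=V−Δ·S=-260.0426
Node (1,1) S=100.8000: V=(p*·97.6529+(1−p*)·46.7492)/1=81.7455; Δ=(97.6529−46.7492)/(105.8400−89.7120)=3.1562; B=V−Δ·S=-236.4024
Node (0,0) S=96.0000: V=(p*·81.7455+(1−p*)·32.1401)/1=66.2438; Δ=(81.7455−32.1401)/(100.8000−85.4400)=3.2295; B=V−Δ·S=-243.7900
Root portfolio cost Δ·96+B reproduces V0=66.2438.

(0,0): Delta=3.2295 Bond=-243.7900
(1,0): Delta=3.4197 Bond=-260.0426
(1,1): Delta=3.1562 Bond=-236.4024
(2,0): Delta=0.0000 Bond=0.0000
(2,1): Delta=4.7373 Bond=-378.2438
(2,2): Delta=2.5471 Bond=-171.9290
(3,0): Delta=0.0000 Bond=0.0000
(3,1): Delta=0.0000 Bond=0.0000
(3,2): Delta=6.5625 Bond=-550.1729
(3,3): Delta=1.0000 Bond=0.0000
V0=66.2438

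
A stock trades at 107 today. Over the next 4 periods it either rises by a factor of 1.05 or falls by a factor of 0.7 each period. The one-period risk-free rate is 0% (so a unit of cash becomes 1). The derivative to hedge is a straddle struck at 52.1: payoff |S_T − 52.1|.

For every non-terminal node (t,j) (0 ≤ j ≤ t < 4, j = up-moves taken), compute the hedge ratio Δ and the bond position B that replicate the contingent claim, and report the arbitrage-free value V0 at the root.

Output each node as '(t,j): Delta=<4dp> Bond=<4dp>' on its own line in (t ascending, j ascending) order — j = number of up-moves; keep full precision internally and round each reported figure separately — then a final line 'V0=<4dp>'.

(0,0): Delta=0.9600 Bond=-47.5253
(1,0): Delta=0.7266 Bond=-30.0428
(1,1): Delta=0.9859 Bond=-50.4391
(2,0): Delta=-0.4671 Bond=32.5432
(2,1): Delta=0.8592 Bond=-40.4738
(2,2): Delta=1.0000 Bond=-52.1000
(3,0): Delta=-1.0000 Bond=52.1000
(3,1): Delta=-0.4079 Bond=29.2837
(3,2): Delta=1.0000 Bond=-52.1000
(3,3): Delta=1.0000 Bond=-52.1000
V0=55.1932

No-arbitrage ⇒ martingale measure with p* = (R−d)/(u−d) = 0.8571.
Terminal payoffs: V(4,0)=26.4093, V(4,1)=13.5640, V(4,2)=5.7041, V(4,3)=34.6061, V(4,4)=77.9592
(3,0): S=36.7010. Δ = (V_up−V_dn)/(S_up−S_dn) = (13.5640−26.4093)/(38.5360−25.6907) = -1.0000. V = [p*·13.5640 + (1−p*)·26.4093]/1 = 15.3990. B = V − Δ·S = 52.1000.
(3,1): S=55.0515. Δ = (V_up−V_dn)/(S_up−S_dn) = (5.7041−13.5640)/(57.8041−38.5360) = -0.4079. V = [p*·5.7041 + (1−p*)·13.5640]/1 = 6.8269. B = V − Δ·S = 29.2837.
(3,2): S=82.5772. Δ = (V_up−V_dn)/(S_up−S_dn) = (34.6061−5.7041)/(86.7061−57.8041) = 1.0000. V = [p*·34.6061 + (1−p*)·5.7041]/1 = 30.4772. B = V − Δ·S = -52.1000.
(3,3): S=123.8659. Δ = (V_up−V_dn)/(S_up−S_dn) = (77.9592−34.6061)/(130.0592−86.7061) = 1.0000. V = [p*·77.9592 + (1−p*)·34.6061]/1 = 71.7659. B = V − Δ·S = -52.1000.
(2,0): S=52.4300. Δ = (V_up−V_dn)/(S_up−S_dn) = (6.8269−15.3990)/(55.0515−36.7010) = -0.4671. V = [p*·6.8269 + (1−p*)·15.3990]/1 = 8.0515. B = V − Δ·S = 32.5432.
(2,1): S=78.6450. Δ = (V_up−V_dn)/(S_up−S_dn) = (30.4772−6.8269)/(82.5772−55.0515) = 0.8592. V = [p*·30.4772 + (1−p*)·6.8269]/1 = 27.0986. B = V − Δ·S = -40.4738.
(2,2): S=117.9675. Δ = (V_up−V_dn)/(S_up−S_dn) = (71.7659−30.4772)/(123.8659−82.5772) = 1.0000. V = [p*·71.7659 + (1−p*)·30.4772]/1 = 65.8675. B = V − Δ·S = -52.1000.
(1,0): S=74.9000. Δ = (V_up−V_dn)/(S_up−S_dn) = (27.0986−8.0515)/(78.6450−52.4300) = 0.7266. V = [p*·27.0986 + (1−p*)·8.0515]/1 = 24.3776. B = V − Δ·S = -30.0428.
(1,1): S=112.3500. Δ = (V_up−V_dn)/(S_up−S_dn) = (65.8675−27.0986)/(117.9675−78.6450) = 0.9859. V = [p*·65.8675 + (1−p*)·27.0986]/1 = 60.3291. B = V − Δ·S = -50.4391.
(0,0): S=107.0000. Δ = (V_up−V_dn)/(S_up−S_dn) = (60.3291−24.3776)/(112.3500−74.9000) = 0.9600. V = [p*·60.3291 + (1−p*)·24.3776]/1 = 55.1932. B = V − Δ·S = -47.5253.
Root portfolio cost Δ·107+B reproduces V0=55.1932.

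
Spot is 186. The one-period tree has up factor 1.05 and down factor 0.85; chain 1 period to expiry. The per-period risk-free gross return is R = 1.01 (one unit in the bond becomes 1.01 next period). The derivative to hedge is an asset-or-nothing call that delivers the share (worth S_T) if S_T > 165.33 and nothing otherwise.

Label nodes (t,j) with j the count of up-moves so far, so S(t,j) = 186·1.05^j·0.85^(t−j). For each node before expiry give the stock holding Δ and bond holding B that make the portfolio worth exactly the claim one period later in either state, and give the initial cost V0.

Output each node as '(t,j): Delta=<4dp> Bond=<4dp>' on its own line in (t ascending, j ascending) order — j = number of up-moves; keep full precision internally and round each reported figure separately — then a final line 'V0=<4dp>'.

Risk-neutral probability p* = (R−d)/(u−d) = (1.01−0.85)/(1.05−0.85) = 0.8000.
Terminal values V(1,·): V(1,0)=0.0000, V(1,1)=195.3000
  t=0,j=0: stock 186.0000 → up 195.3000 (V=195.3000), down 158.1000 (V=0.0000). Price 154.6931; hedge Δ=5.2500, bond B=-821.8069.
The time-0 hedge costs 154.6931, which is the no-arbitrage price.

(0,0): Delta=5.2500 Bond=-821.8069
V0=154.6931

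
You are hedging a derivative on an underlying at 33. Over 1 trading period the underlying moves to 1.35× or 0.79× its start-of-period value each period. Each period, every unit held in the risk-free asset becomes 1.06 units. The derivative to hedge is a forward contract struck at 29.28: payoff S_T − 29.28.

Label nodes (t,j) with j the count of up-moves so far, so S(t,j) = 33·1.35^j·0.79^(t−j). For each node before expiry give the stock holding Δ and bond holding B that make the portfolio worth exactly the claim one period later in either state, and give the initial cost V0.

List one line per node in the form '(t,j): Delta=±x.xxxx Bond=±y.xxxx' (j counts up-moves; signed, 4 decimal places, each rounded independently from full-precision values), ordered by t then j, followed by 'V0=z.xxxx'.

(0,0): Delta=1.0000 Bond=-27.6226
V0=5.3774

Risk-neutral probability p* = (R−d)/(u−d) = (1.06−0.79)/(1.35−0.79) = 0.4821.
At expiry t=1: V(1,0)=-3.2100, V(1,1)=15.2700
  t=0,j=0: stock 33.0000 → up 44.5500 (V=15.2700), down 26.0700 (V=-3.2100). Price 5.3774; hedge Δ=1.0000, bond B=-27.6226.
Self-financing check: at every node Δ·S+B equals the discounted successor values.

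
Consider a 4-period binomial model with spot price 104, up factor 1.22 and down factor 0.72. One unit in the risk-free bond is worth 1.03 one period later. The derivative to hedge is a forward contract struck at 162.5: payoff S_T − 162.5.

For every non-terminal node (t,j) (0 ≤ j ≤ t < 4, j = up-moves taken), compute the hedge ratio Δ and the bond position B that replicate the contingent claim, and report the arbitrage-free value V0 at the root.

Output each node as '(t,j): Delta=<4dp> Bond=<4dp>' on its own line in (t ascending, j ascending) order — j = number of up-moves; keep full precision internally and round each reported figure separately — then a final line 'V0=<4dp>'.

(0,0): Delta=1.0000 Bond=-144.3791
(1,0): Delta=1.0000 Bond=-148.7105
(1,1): Delta=1.0000 Bond=-148.7105
(2,0): Delta=1.0000 Bond=-153.1718
(2,1): Delta=1.0000 Bond=-153.1718
(2,2): Delta=1.0000 Bond=-153.1718
(3,0): Delta=1.0000 Bond=-157.7670
(3,1): Delta=1.0000 Bond=-157.7670
(3,2): Delta=1.0000 Bond=-157.7670
(3,3): Delta=1.0000 Bond=-157.7670
V0=-40.3791

No-arbitrage ⇒ martingale measure with p* = (R−d)/(u−d) = 0.6200.
Terminal payoffs: V(4,0)=-134.5512, V(4,1)=-115.1423, V(4,2)=-82.2550, V(4,3)=-26.5293, V(4,4)=67.8948
(3,0): S=38.8178. Δ = (V_up−V_dn)/(S_up−S_dn) = (-115.1423−-134.5512)/(47.3577−27.9488) = 1.0000. V = [p*·-115.1423 + (1−p*)·-134.5512]/1.03 = -118.9492. B = V − Δ·S = -157.7670.
(3,1): S=65.7746. Δ = (V_up−V_dn)/(S_up−S_dn) = (-82.2550−-115.1423)/(80.2450−47.3577) = 1.0000. V = [p*·-82.2550 + (1−p*)·-115.1423]/1.03 = -91.9924. B = V − Δ·S = -157.7670.
(3,2): S=111.4514. Δ = (V_up−V_dn)/(S_up−S_dn) = (-26.5293−-82.2550)/(135.9707−80.2450) = 1.0000. V = [p*·-26.5293 + (1−p*)·-82.2550]/1.03 = -46.3156. B = V − Δ·S = -157.7670.
(3,3): S=188.8482. Δ = (V_up−V_dn)/(S_up−S_dn) = (67.8948−-26.5293)/(230.3948−135.9707) = 1.0000. V = [p*·67.8948 + (1−p*)·-26.5293]/1.03 = 31.0812. B = V − Δ·S = -157.7670.
(2,0): S=53.9136. Δ = (V_up−V_dn)/(S_up−S_dn) = (-91.9924−-118.9492)/(65.7746−38.8178) = 1.0000. V = [p*·-91.9924 + (1−p*)·-118.9492]/1.03 = -99.2582. B = V − Δ·S = -153.1718.
(2,1): S=91.3536. Δ = (V_up−V_dn)/(S_up−S_dn) = (-46.3156−-91.9924)/(111.4514−65.7746) = 1.0000. V = [p*·-46.3156 + (1−p*)·-91.9924]/1.03 = -61.8182. B = V − Δ·S = -153.1718.
(2,2): S=154.7936. Δ = (V_up−V_dn)/(S_up−S_dn) = (31.0812−-46.3156)/(188.8482−111.4514) = 1.0000. V = [p*·31.0812 + (1−p*)·-46.3156]/1.03 = 1.6218. B = V − Δ·S = -153.1718.
(1,0): S=74.8800. Δ = (V_up−V_dn)/(S_up−S_dn) = (-61.8182−-99.2582)/(91.3536−53.9136) = 1.0000. V = [p*·-61.8182 + (1−p*)·-99.2582]/1.03 = -73.8305. B = V − Δ·S = -148.7105.
(1,1): S=126.8800. Δ = (V_up−V_dn)/(S_up−S_dn) = (1.6218−-61.8182)/(154.7936−91.3536) = 1.0000. V = [p*·1.6218 + (1−p*)·-61.8182]/1.03 = -21.8305. B = V − Δ·S = -148.7105.
(0,0): S=104.0000. Δ = (V_up−V_dn)/(S_up−S_dn) = (-21.8305−-73.8305)/(126.8800−74.8800) = 1.0000. V = [p*·-21.8305 + (1−p*)·-73.8305]/1.03 = -40.3791. B = V − Δ·S = -144.3791.
Self-financing check: at every node Δ·S+B equals the discounted successor values.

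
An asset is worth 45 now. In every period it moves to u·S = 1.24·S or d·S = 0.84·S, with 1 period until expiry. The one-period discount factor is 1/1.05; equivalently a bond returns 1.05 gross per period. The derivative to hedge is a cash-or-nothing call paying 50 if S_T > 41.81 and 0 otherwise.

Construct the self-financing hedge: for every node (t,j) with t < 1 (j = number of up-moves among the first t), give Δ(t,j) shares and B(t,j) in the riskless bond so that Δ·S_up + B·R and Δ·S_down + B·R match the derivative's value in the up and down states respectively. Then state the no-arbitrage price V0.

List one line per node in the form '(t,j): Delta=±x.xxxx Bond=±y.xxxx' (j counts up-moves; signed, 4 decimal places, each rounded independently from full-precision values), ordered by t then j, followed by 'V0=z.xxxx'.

Risk-neutral probability p* = (R−d)/(u−d) = (1.05−0.84)/(1.24−0.84) = 0.5250.
Terminal values V(1,·): V(1,0)=0.0000, V(1,1)=50.0000
(0,0): S=45.0000. Δ = (V_up−V_dn)/(S_up−S_dn) = (50.0000−0.0000)/(55.8000−37.8000) = 2.7778. V = [p*·50.0000 + (1−p*)·0.0000]/1.05 = 25.0000. B = V − Δ·S = -100.0000.
The time-0 hedge costs 25.0000, which is the no-arbitrage price.

(0,0): Delta=2.7778 Bond=-100.0000
V0=25.0000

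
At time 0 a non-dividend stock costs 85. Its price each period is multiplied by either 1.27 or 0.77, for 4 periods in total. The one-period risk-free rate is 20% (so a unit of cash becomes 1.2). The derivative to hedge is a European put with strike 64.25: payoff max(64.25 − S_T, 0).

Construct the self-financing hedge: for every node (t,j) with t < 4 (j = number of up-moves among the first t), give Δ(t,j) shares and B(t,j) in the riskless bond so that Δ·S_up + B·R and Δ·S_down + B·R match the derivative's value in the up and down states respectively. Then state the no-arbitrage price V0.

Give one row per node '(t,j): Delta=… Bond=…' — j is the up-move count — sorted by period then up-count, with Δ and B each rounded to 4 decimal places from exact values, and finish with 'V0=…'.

(0,0): Delta=-0.0110 Bond=1.0121
(1,0): Delta=-0.0846 Bond=6.0265
(1,1): Delta=-0.0038 Bond=0.4312
(2,0): Delta=-0.5155 Bond=28.9510
(2,1): Delta=-0.0420 Bond=3.6961
(2,2): Delta=0.0000 Bond=0.0000
(3,0): Delta=-1.0000 Bond=53.5417
(3,1): Delta=-0.4677 Bond=31.6807
(3,2): Delta=0.0000 Bond=0.0000
(3,3): Delta=0.0000 Bond=0.0000
V0=0.0745

Risk-neutral probability p* = (R−d)/(u−d) = (1.2−0.77)/(1.27−0.77) = 0.8600.
At expiry t=4: V(4,0)=34.3699, V(4,1)=14.9673, V(4,2)=0.0000, V(4,3)=0.0000, V(4,4)=0.0000
  t=3,j=0: stock 38.8053 → up 49.2827 (V=14.9673), down 29.8801 (V=34.3699). Price 14.7364; hedge Δ=-1.0000, bond B=53.5417.
  t=3,j=1: stock 64.0036 → up 81.2845 (V=0.0000), down 49.2827 (V=14.9673). Price 1.7462; hedge Δ=-0.4677, bond B=31.6807.
  t=3,j=2: stock 105.5643 → up 134.0667 (V=0.0000), down 81.2845 (V=0.0000). Price 0.0000; hedge Δ=0.0000, bond B=0.0000.
  t=3,j=3: stock 174.1126 → up 221.1229 (V=0.0000), down 134.0667 (V=0.0000). Price 0.0000; hedge Δ=0.0000, bond B=0.0000.
  t=2,j=0: stock 50.3965 → up 64.0036 (V=1.7462), down 38.8053 (V=14.7364). Price 2.9707; hedge Δ=-0.5155, bond B=28.9510.
  t=2,j=1: stock 83.1215 → up 105.5643 (V=0.0000), down 64.0036 (V=1.7462). Price 0.2037; hedge Δ=-0.0420, bond B=3.6961.
  t=2,j=2: stock 137.0965 → up 174.1126 (V=0.0000), down 105.5643 (V=0.0000). Price 0.0000; hedge Δ=0.0000, bond B=0.0000.
  t=1,j=0: stock 65.4500 → up 83.1215 (V=0.2037), down 50.3965 (V=2.9707). Price 0.4926; hedge Δ=-0.0846, bond B=6.0265.
  t=1,j=1: stock 107.9500 → up 137.0965 (V=0.0000), down 83.1215 (V=0.2037). Price 0.0238; hedge Δ=-0.0038, bond B=0.4312.
  t=0,j=0: stock 85.0000 → up 107.9500 (V=0.0238), down 65.4500 (V=0.4926). Price 0.0745; hedge Δ=-0.0110, bond B=1.0121.
Self-financing check: at every node Δ·S+B equals the discounted successor values.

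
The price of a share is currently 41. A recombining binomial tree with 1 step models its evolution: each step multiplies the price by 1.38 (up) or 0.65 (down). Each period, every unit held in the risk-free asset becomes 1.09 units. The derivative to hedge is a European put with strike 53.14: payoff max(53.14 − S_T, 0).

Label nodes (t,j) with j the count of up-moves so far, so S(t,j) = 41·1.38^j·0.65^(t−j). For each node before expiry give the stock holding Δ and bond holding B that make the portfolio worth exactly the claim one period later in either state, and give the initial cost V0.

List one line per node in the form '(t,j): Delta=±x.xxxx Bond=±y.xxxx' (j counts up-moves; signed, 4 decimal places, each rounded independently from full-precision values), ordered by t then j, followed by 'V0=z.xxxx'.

The replicating-portfolio and risk-neutral prices coincide; use p* = (1.09−0.65)/(1.38−0.65) = 0.6027 for the latter.
Terminal values V(1,·): V(1,0)=26.4900, V(1,1)=0.0000
(0,0): S=41.0000. Δ = (V_up−V_dn)/(S_up−S_dn) = (0.0000−26.4900)/(56.5800−26.6500) = -0.8851. V = [p*·0.0000 + (1−p*)·26.4900]/1.09 = 9.6545. B = V − Δ·S = 45.9422.
Root portfolio cost Δ·41+B reproduces V0=9.6545.

(0,0): Delta=-0.8851 Bond=45.9422
V0=9.6545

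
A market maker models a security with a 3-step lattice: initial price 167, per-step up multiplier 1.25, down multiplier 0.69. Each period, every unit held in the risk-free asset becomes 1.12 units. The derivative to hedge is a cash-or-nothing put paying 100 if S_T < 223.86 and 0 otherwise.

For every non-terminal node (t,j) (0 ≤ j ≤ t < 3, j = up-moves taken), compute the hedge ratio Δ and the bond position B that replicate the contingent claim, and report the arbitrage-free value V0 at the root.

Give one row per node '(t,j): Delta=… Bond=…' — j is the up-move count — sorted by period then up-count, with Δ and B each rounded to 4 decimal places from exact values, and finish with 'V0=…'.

(0,0): Delta=-0.5026 Bond=122.8872
(1,0): Delta=0.0000 Bond=79.7194
(1,1): Delta=-0.5865 Bond=155.1427
(2,0): Delta=0.0000 Bond=89.2857
(2,1): Delta=0.0000 Bond=89.2857
(2,2): Delta=-0.6843 Bond=199.2985
V0=38.9534

No-arbitrage ⇒ martingale measure with p* = (R−d)/(u−d) = 0.7679.
Payoff layer (t=3): V(3,0)=100.0000, V(3,1)=100.0000, V(3,2)=100.0000, V(3,3)=0.0000
  t=2,j=0: stock 79.5087 → up 99.3859 (V=100.0000), down 54.8610 (V=100.0000). Price 89.2857; hedge Δ=0.0000, bond B=89.2857.
  t=2,j=1: stock 144.0375 → up 180.0469 (V=100.0000), down 99.3859 (V=100.0000). Price 89.2857; hedge Δ=0.0000, bond B=89.2857.
  t=2,j=2: stock 260.9375 → up 326.1719 (V=0.0000), down 180.0469 (V=100.0000). Price 20.7270; hedge Δ=-0.6843, bond B=199.2985.
  t=1,j=0: stock 115.2300 → up 144.0375 (V=89.2857), down 79.5087 (V=89.2857). Price 79.7194; hedge Δ=0.0000, bond B=79.7194.
  t=1,j=1: stock 208.7500 → up 260.9375 (V=20.7270), down 144.0375 (V=89.2857). Price 32.7165; hedge Δ=-0.5865, bond B=155.1427.
  t=0,j=0: stock 167.0000 → up 208.7500 (V=32.7165), down 115.2300 (V=79.7194). Price 38.9534; hedge Δ=-0.5026, bond B=122.8872.
The time-0 hedge costs 38.9534, which is the no-arbitrage price.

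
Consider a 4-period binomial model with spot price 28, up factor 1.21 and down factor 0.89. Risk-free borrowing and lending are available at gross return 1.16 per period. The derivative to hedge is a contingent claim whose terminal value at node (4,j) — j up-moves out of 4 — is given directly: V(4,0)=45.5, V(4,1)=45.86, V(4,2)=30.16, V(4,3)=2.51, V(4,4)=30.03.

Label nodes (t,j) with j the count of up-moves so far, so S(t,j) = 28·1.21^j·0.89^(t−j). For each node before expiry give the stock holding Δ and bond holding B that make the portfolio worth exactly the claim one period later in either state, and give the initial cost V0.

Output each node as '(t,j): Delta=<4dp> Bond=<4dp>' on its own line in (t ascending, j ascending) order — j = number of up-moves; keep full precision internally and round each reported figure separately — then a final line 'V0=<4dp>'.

Since d<R<u, set p* = (R−d)/(u−d) = 0.8437; price each node as the discounted p*-expectation of its children.
Payoff layer (t=4): V(4,0)=45.5000, V(4,1)=45.8600, V(4,2)=30.1600, V(4,3)=2.5100, V(4,4)=30.0300
(3,0): S=19.7391. Δ = (V_up−V_dn)/(S_up−S_dn) = (45.8600−45.5000)/(23.8843−17.5678) = 0.0570. V = [p*·45.8600 + (1−p*)·45.5000]/1.16 = 39.4860. B = V − Δ·S = 38.3610.
(3,1): S=26.8363. Δ = (V_up−V_dn)/(S_up−S_dn) = (30.1600−45.8600)/(32.4720−23.8843) = -1.8282. V = [p*·30.1600 + (1−p*)·45.8600]/1.16 = 28.1148. B = V − Δ·S = 77.1773.
(3,2): S=36.4854. Δ = (V_up−V_dn)/(S_up−S_dn) = (2.5100−30.1600)/(44.1473−32.4720) = -2.3682. V = [p*·2.5100 + (1−p*)·30.1600]/1.16 = 5.8882. B = V − Δ·S = 92.2945.
(3,3): S=49.6037. Δ = (V_up−V_dn)/(S_up−S_dn) = (30.0300−2.5100)/(60.0205−44.1473) = 1.7337. V = [p*·30.0300 + (1−p*)·2.5100]/1.16 = 22.1810. B = V − Δ·S = -63.8190.
(2,0): S=22.1788. Δ = (V_up−V_dn)/(S_up−S_dn) = (28.1148−39.4860)/(26.8363−19.7391) = -1.6022. V = [p*·28.1148 + (1−p*)·39.4860]/1.16 = 25.7685. B = V − Δ·S = 61.3036.
(2,1): S=30.1532. Δ = (V_up−V_dn)/(S_up−S_dn) = (5.8882−28.1148)/(36.4854−26.8363) = -2.3035. V = [p*·5.8882 + (1−p*)·28.1148]/1.16 = 8.0699. B = V − Δ·S = 77.5279.
(2,2): S=40.9948. Δ = (V_up−V_dn)/(S_up−S_dn) = (22.1810−5.8882)/(49.6037−36.4854) = 1.2420. V = [p*·22.1810 + (1−p*)·5.8882]/1.16 = 16.9270. B = V − Δ·S = -33.9881.
(1,0): S=24.9200. Δ = (V_up−V_dn)/(S_up−S_dn) = (8.0699−25.7685)/(30.1532−22.1788) = -2.2194. V = [p*·8.0699 + (1−p*)·25.7685]/1.16 = 9.3408. B = V − Δ·S = 64.6490.
(1,1): S=33.8800. Δ = (V_up−V_dn)/(S_up−S_dn) = (16.9270−8.0699)/(40.9948−30.1532) = 0.8170. V = [p*·16.9270 + (1−p*)·8.0699]/1.16 = 13.3992. B = V − Δ·S = -14.2791.
(0,0): S=28.0000. Δ = (V_up−V_dn)/(S_up−S_dn) = (13.3992−9.3408)/(33.8800−24.9200) = 0.4529. V = [p*·13.3992 + (1−p*)·9.3408]/1.16 = 11.0044. B = V − Δ·S = -1.6781.
The time-0 hedge costs 11.0044, which is the no-arbitrage price.

(0,0): Delta=0.4529 Bond=-1.6781
(1,0): Delta=-2.2194 Bond=64.6490
(1,1): Delta=0.8170 Bond=-14.2791
(2,0): Delta=-1.6022 Bond=61.3036
(2,1): Delta=-2.3035 Bond=77.5279
(2,2): Delta=1.2420 Bond=-33.9881
(3,0): Delta=0.0570 Bond=38.3610
(3,1): Delta=-1.8282 Bond=77.1773
(3,2): Delta=-2.3682 Bond=92.2945
(3,3): Delta=1.7337 Bond=-63.8190
V0=11.0044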